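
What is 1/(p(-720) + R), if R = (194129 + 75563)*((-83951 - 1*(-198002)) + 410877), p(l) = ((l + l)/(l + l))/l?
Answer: 720/101929595166719 ≈ 7.0637e-12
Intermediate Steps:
p(l) = 1/l (p(l) = ((2*l)/((2*l)))/l = ((2*l)*(1/(2*l)))/l = 1/l)
R = 141568882176 (R = 269692*((-83951 + 198002) + 410877) = 269692*(114051 + 410877) = 269692*524928 = 141568882176)
1/(p(-720) + R) = 1/(1/(-720) + 141568882176) = 1/(-1/720 + 141568882176) = 1/(101929595166719/720) = 720/101929595166719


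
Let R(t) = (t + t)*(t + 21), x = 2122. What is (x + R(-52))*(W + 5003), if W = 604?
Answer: 29975022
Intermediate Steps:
R(t) = 2*t*(21 + t) (R(t) = (2*t)*(21 + t) = 2*t*(21 + t))
(x + R(-52))*(W + 5003) = (2122 + 2*(-52)*(21 - 52))*(604 + 5003) = (2122 + 2*(-52)*(-31))*5607 = (2122 + 3224)*5607 = 5346*5607 = 29975022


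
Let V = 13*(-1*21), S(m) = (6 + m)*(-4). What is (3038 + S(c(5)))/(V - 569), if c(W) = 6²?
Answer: -1435/421 ≈ -3.4086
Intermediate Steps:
c(W) = 36
S(m) = -24 - 4*m
V = -273 (V = 13*(-21) = -273)
(3038 + S(c(5)))/(V - 569) = (3038 + (-24 - 4*36))/(-273 - 569) = (3038 + (-24 - 144))/(-842) = (3038 - 168)*(-1/842) = 2870*(-1/842) = -1435/421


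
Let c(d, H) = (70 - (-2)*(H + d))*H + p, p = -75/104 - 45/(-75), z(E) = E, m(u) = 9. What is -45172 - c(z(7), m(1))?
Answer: -23966737/520 ≈ -46090.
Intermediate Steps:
p = -63/520 (p = -75*1/104 - 45*(-1/75) = -75/104 + ⅗ = -63/520 ≈ -0.12115)
c(d, H) = -63/520 + H*(70 + 2*H + 2*d) (c(d, H) = (70 - (-2)*(H + d))*H - 63/520 = (70 - (-2*H - 2*d))*H - 63/520 = (70 + (2*H + 2*d))*H - 63/520 = (70 + 2*H + 2*d)*H - 63/520 = H*(70 + 2*H + 2*d) - 63/520 = -63/520 + H*(70 + 2*H + 2*d))
-45172 - c(z(7), m(1)) = -45172 - (-63/520 + 2*9² + 70*9 + 2*9*7) = -45172 - (-63/520 + 2*81 + 630 + 126) = -45172 - (-63/520 + 162 + 630 + 126) = -45172 - 1*477297/520 = -45172 - 477297/520 = -23966737/520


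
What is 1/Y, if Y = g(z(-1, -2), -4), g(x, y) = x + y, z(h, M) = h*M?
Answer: -1/2 ≈ -0.50000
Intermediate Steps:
z(h, M) = M*h
Y = -2 (Y = -2*(-1) - 4 = 2 - 4 = -2)
1/Y = 1/(-2) = -1/2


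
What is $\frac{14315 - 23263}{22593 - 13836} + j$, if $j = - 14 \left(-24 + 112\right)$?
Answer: $- \frac{10797572}{8757} \approx -1233.0$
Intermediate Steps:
$j = -1232$ ($j = \left(-14\right) 88 = -1232$)
$\frac{14315 - 23263}{22593 - 13836} + j = \frac{14315 - 23263}{22593 - 13836} - 1232 = - \frac{8948}{8757} - 1232 = - \frac{10797572}{8757}$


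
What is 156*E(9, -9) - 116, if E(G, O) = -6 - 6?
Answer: -1988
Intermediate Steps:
E(G, O) = -12
156*E(9, -9) - 116 = 156*(-12) - 116 = -1872 - 116 = -1988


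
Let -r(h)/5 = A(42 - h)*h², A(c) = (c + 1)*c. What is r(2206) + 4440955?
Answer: -113892409114805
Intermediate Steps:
A(c) = c*(1 + c) (A(c) = (1 + c)*c = c*(1 + c))
r(h) = -5*h²*(42 - h)*(43 - h) (r(h) = -5*(42 - h)*(1 + (42 - h))*h² = -5*(42 - h)*(43 - h)*h² = -5*h²*(42 - h)*(43 - h))
r(2206) + 4440955 = -5*2206²*(-43 + 2206)*(-42 + 2206) + 4440955 = -5*4866436*2163*2164 + 4440955 = -113892413555760 + 4440955 = -113892409114805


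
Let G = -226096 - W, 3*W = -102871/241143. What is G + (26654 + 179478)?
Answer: -14442433685/723429 ≈ -19964.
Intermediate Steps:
W = -102871/723429 (W = (-102871/241143)/3 = (-102871*1/241143)/3 = (⅓)*(-102871/241143) = -102871/723429 ≈ -0.14220)
G = -163564300313/723429 (G = -226096 - 1*(-102871/723429) = -226096 + 102871/723429 = -163564300313/723429 ≈ -2.2610e+5)
G + (26654 + 179478) = -163564300313/723429 + (26654 + 179478) = -163564300313/723429 + 206132 = -14442433685/723429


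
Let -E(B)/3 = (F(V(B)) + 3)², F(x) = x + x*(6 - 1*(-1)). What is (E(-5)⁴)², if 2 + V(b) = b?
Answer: 25432201237827589022655440298081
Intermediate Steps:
V(b) = -2 + b
F(x) = 8*x (F(x) = x + x*(6 + 1) = x + x*7 = x + 7*x = 8*x)
E(B) = -3*(-13 + 8*B)² (E(B) = -3*(8*(-2 + B) + 3)² = -3*((-16 + 8*B) + 3)² = -3*(-13 + 8*B)²)
(E(-5)⁴)² = ((-3*(-13 + 8*(-5))²)⁴)² = ((-3*(-13 - 40)²)⁴)² = ((-3*(-53)²)⁴)² = ((-3*2809)⁴)² = ((-8427)⁴)² = 5043034923320241² = 25432201237827589022655440298081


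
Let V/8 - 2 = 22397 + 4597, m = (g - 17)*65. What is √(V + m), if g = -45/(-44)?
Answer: √104025867/22 ≈ 463.60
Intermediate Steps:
g = 45/44 (g = -45*(-1/44) = 45/44 ≈ 1.0227)
m = -45695/44 (m = (45/44 - 17)*65 = -703/44*65 = -45695/44 ≈ -1038.5)
V = 215968 (V = 16 + 8*(22397 + 4597) = 16 + 8*26994 = 16 + 215952 = 215968)
√(V + m) = √(215968 - 45695/44) = √(9456897/44) = √104025867/22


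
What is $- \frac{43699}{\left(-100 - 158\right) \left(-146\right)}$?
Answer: $- \frac{43699}{37668} \approx -1.1601$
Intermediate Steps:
$- \frac{43699}{\left(-100 - 158\right) \left(-146\right)} = - \frac{43699}{\left(-258\right) \left(-146\right)} = - \frac{43699}{37668}$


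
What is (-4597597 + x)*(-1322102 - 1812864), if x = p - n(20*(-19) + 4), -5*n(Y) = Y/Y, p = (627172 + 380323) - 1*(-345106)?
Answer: 50864757515714/5 ≈ 1.0173e+13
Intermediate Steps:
p = 1352601 (p = 1007495 + 345106 = 1352601)
n(Y) = -⅕ (n(Y) = -Y/(5*Y) = -⅕*1 = -⅕)
x = 6763006/5 (x = 1352601 - 1*(-⅕) = 1352601 + ⅕ = 6763006/5 ≈ 1.3526e+6)
(-4597597 + x)*(-1322102 - 1812864) = (-4597597 + 6763006/5)*(-1322102 - 1812864) = -16224979/5*(-3134966) = 50864757515714/5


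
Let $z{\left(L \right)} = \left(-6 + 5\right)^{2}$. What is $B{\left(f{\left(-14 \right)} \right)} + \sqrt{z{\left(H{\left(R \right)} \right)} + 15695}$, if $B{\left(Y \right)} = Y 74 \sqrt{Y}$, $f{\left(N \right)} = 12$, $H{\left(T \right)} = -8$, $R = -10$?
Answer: $12 \sqrt{109} + 1776 \sqrt{3} \approx 3201.4$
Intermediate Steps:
$B{\left(Y \right)} = 74 Y^{\frac{3}{2}}$
$z{\left(L \right)} = 1$ ($z{\left(L \right)} = \left(-1\right)^{2} = 1$)
$B{\left(f{\left(-14 \right)} \right)} + \sqrt{z{\left(H{\left(R \right)} \right)} + 15695} = 74 \cdot 12^{\frac{3}{2}} + \sqrt{1 + 15695} = 74 \cdot 24 \sqrt{3} + \sqrt{15696} = 1776 \sqrt{3} + 12 \sqrt{109} = 12 \sqrt{109} + 1776 \sqrt{3}$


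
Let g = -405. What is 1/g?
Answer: -1/405 ≈ -0.0024691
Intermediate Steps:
1/g = 1/(-405) = -1/405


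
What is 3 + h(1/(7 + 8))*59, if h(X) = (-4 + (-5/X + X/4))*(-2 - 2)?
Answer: 279646/15 ≈ 18643.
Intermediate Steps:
h(X) = 16 - X + 20/X (h(X) = (-4 + (-5/X + X*(1/4)))*(-4) = (-4 + (-5/X + X/4))*(-4) = (-4 - 5/X + X/4)*(-4) = 16 - X + 20/X)
3 + h(1/(7 + 8))*59 = 3 + (16 - 1/(7 + 8) + 20/(1/(7 + 8)))*59 = 3 + (16 - 1/15 + 20/(1/15))*59 = 3 + (16 - 1*1/15 + 20/(1/15))*59 = 3 + (16 - 1/15 + 20*15)*59 = 3 + (16 - 1/15 + 300)*59 = 3 + (4739/15)*59 = 3 + 279601/15 = 279646/15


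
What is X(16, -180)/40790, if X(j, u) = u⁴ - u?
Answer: 104976018/4079 ≈ 25736.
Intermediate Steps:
X(16, -180)/40790 = ((-180)⁴ - 1*(-180))/40790 = (1049760000 + 180)*(1/40790) = 1049760180*(1/40790) = 104976018/4079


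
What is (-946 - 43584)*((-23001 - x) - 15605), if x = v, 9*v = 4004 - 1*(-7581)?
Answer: 15988006670/9 ≈ 1.7764e+9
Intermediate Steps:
v = 11585/9 (v = (4004 - 1*(-7581))/9 = (4004 + 7581)/9 = (⅑)*11585 = 11585/9 ≈ 1287.2)
x = 11585/9 ≈ 1287.2
(-946 - 43584)*((-23001 - x) - 15605) = (-946 - 43584)*((-23001 - 1*11585/9) - 15605) = -44530*((-23001 - 11585/9) - 15605) = -44530*(-218594/9 - 15605) = -44530*(-359039/9) = 15988006670/9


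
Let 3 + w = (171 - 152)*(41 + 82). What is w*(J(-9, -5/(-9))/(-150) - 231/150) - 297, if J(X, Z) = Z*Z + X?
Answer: -7606148/2025 ≈ -3756.1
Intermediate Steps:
J(X, Z) = X + Z² (J(X, Z) = Z² + X = X + Z²)
w = 2334 (w = -3 + (171 - 152)*(41 + 82) = -3 + 19*123 = -3 + 2337 = 2334)
w*(J(-9, -5/(-9))/(-150) - 231/150) - 297 = 2334*((-9 + (-5/(-9))²)/(-150) - 231/150) - 297 = 2334*((-9 + (-5*(-⅑))²)*(-1/150) - 231*1/150) - 297 = 2334*((-9 + (5/9)²)*(-1/150) - 77/50) - 297 = 2334*((-9 + 25/81)*(-1/150) - 77/50) - 297 = 2334*(-704/81*(-1/150) - 77/50) - 297 = 2334*(352/6075 - 77/50) - 297 = 2334*(-18007/12150) - 297 = -7004723/2025 - 297 = -7606148/2025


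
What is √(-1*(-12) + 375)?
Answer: 3*√43 ≈ 19.672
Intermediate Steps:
√(-1*(-12) + 375) = √(12 + 375) = √387 = 3*√43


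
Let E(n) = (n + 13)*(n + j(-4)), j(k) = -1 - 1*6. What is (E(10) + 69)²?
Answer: 19044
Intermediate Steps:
j(k) = -7 (j(k) = -1 - 6 = -7)
E(n) = (-7 + n)*(13 + n) (E(n) = (n + 13)*(n - 7) = (13 + n)*(-7 + n) = (-7 + n)*(13 + n))
(E(10) + 69)² = ((-91 + 10² + 6*10) + 69)² = ((-91 + 100 + 60) + 69)² = (69 + 69)² = 138² = 19044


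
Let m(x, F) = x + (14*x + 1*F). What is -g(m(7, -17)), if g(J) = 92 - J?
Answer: -4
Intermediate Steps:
m(x, F) = F + 15*x (m(x, F) = x + (14*x + F) = x + (F + 14*x) = F + 15*x)
-g(m(7, -17)) = -(92 - (-17 + 15*7)) = -(92 - (-17 + 105)) = -(92 - 1*88) = -(92 - 88) = -1*4 = -4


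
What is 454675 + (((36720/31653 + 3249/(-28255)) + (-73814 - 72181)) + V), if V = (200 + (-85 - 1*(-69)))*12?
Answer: 30893925781147/99372835 ≈ 3.1089e+5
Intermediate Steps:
V = 2208 (V = (200 + (-85 + 69))*12 = (200 - 16)*12 = 184*12 = 2208)
454675 + (((36720/31653 + 3249/(-28255)) + (-73814 - 72181)) + V) = 454675 + (((36720/31653 + 3249/(-28255)) + (-73814 - 72181)) + 2208) = 454675 + (((36720*(1/31653) + 3249*(-1/28255)) - 145995) + 2208) = 454675 + (((4080/3517 - 3249/28255) - 145995) + 2208) = 454675 + ((103853667/99372835 - 145995) + 2208) = 454675 + (-14507833192158/99372835 + 2208) = 454675 - 14288417972478/99372835 = 30893925781147/99372835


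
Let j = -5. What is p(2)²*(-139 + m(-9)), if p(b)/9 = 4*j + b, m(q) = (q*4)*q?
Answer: 4855140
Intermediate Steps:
m(q) = 4*q² (m(q) = (4*q)*q = 4*q²)
p(b) = -180 + 9*b (p(b) = 9*(4*(-5) + b) = 9*(-20 + b) = -180 + 9*b)
p(2)²*(-139 + m(-9)) = (-180 + 9*2)²*(-139 + 4*(-9)²) = (-180 + 18)²*(-139 + 4*81) = (-162)²*(-139 + 324) = 26244*185 = 4855140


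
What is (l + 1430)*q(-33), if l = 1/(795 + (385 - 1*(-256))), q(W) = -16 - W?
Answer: 34909177/1436 ≈ 24310.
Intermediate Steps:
l = 1/1436 (l = 1/(795 + (385 + 256)) = 1/(795 + 641) = 1/1436 ≈ 0.00069638)
(l + 1430)*q(-33) = (1/1436 + 1430)*(-16 - 1*(-33)) = 2053481*(-16 + 33)/1436 = (2053481/1436)*17 = 34909177/1436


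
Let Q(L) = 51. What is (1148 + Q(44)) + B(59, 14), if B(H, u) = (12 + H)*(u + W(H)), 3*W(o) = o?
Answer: 10768/3 ≈ 3589.3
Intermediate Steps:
W(o) = o/3
B(H, u) = (12 + H)*(u + H/3)
(1148 + Q(44)) + B(59, 14) = (1148 + 51) + (4*59 + 12*14 + (⅓)*59² + 59*14) = 1199 + (236 + 168 + (⅓)*3481 + 826) = 1199 + (236 + 168 + 3481/3 + 826) = 1199 + 7171/3 = 10768/3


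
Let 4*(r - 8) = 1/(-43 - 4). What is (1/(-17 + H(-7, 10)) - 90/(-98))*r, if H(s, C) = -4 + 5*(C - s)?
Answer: 4402287/589568 ≈ 7.4670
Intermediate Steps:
H(s, C) = -4 - 5*s + 5*C (H(s, C) = -4 + (-5*s + 5*C) = -4 - 5*s + 5*C)
r = 1503/188 (r = 8 + 1/(4*(-43 - 4)) = 8 + (¼)/(-47) = 8 + (¼)*(-1/47) = 8 - 1/188 = 1503/188 ≈ 7.9947)
(1/(-17 + H(-7, 10)) - 90/(-98))*r = (1/(-17 + (-4 - 5*(-7) + 5*10)) - 90/(-98))*(1503/188) = (1/(-17 + (-4 + 35 + 50)) - 90*(-1/98))*(1503/188) = (1/(-17 + 81) + 45/49)*(1503/188) = (1/64 + 45/49)*(1503/188) = (2929/3136)*(1503/188) = 4402287/589568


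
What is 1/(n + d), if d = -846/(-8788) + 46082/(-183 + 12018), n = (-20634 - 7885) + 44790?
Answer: 52002990/846348140803 ≈ 6.1444e-5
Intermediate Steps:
n = 16271 (n = -28519 + 44790 = 16271)
d = 207490513/52002990 (d = -846*(-1/8788) + 46082/11835 = 423/4394 + 46082*(1/11835) = 423/4394 + 46082/11835 = 207490513/52002990 ≈ 3.9900)
1/(n + d) = 1/(16271 + 207490513/52002990) = 1/(846348140803/52002990) = 52002990/846348140803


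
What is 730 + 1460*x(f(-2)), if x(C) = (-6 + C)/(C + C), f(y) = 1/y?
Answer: 10220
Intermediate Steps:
f(y) = 1/y
x(C) = (-6 + C)/(2*C) (x(C) = (-6 + C)/((2*C)) = (-6 + C)*(1/(2*C)) = (-6 + C)/(2*C))
730 + 1460*x(f(-2)) = 730 + 1460*((-6 + 1/(-2))/(2*(1/(-2)))) = 730 + 1460*((-6 - 1/2)/(2*(-1/2))) = 730 + 1460*((1/2)*(-2)*(-13/2)) = 730 + 1460*(13/2) = 730 + 9490 = 10220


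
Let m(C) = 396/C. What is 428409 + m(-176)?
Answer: 1713627/4 ≈ 4.2841e+5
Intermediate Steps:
428409 + m(-176) = 428409 + 396/(-176) = 428409 + 396*(-1/176) = 428409 - 9/4 = 1713627/4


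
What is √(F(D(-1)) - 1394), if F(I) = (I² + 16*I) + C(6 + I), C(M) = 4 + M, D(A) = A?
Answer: 10*I*√14 ≈ 37.417*I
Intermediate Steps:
F(I) = 10 + I² + 17*I (F(I) = (I² + 16*I) + (4 + (6 + I)) = (I² + 16*I) + (10 + I) = 10 + I² + 17*I)
√(F(D(-1)) - 1394) = √((10 + (-1)² + 17*(-1)) - 1394) = √((10 + 1 - 17) - 1394) = √(-6 - 1394) = √(-1400) = 10*I*√14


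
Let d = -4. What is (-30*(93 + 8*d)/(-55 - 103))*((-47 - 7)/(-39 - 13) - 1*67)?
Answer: -1569225/2054 ≈ -763.98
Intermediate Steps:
(-30*(93 + 8*d)/(-55 - 103))*((-47 - 7)/(-39 - 13) - 1*67) = (-30*(93 + 8*(-4))/(-55 - 103))*((-47 - 7)/(-39 - 13) - 1*67) = (-30*(93 - 32)/(-158))*(-54/(-52) - 67) = (-1830*(-1)/158)*(-54*(-1/52) - 67) = (-30*(-61/158))*(27/26 - 67) = (915/79)*(-1715/26) = -1569225/2054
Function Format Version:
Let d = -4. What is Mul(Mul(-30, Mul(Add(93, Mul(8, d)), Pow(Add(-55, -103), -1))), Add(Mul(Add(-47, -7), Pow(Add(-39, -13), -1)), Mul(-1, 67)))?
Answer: Rational(-1569225, 2054) ≈ -763.98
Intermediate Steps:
Mul(Mul(-30, Mul(Add(93, Mul(8, d)), Pow(Add(-55, -103), -1))), Add(Mul(Add(-47, -7), Pow(Add(-39, -13), -1)), Mul(-1, 67))) = Mul(Mul(-30, Mul(Add(93, Mul(8, -4)), Pow(Add(-55, -103), -1))), Add(Mul(Add(-47, -7), Pow(Add(-39, -13), -1)), Mul(-1, 67))) = Mul(Mul(-30, Mul(Add(93, -32), Pow(-158, -1))), Add(Mul(-54, Pow(-52, -1)), -67)) = Mul(Mul(-30, Mul(61, Rational(-1, 158))), Add(Mul(-54, Rational(-1, 52)), -67)) = Mul(Mul(-30, Rational(-61, 158)), Add(Rational(27, 26), -67)) = Mul(Rational(915, 79), Rational(-1715, 26)) = Rational(-1569225, 2054)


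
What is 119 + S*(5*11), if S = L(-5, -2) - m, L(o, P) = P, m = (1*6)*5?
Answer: -1641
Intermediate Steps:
m = 30 (m = 6*5 = 30)
S = -32 (S = -2 - 1*30 = -2 - 30 = -32)
119 + S*(5*11) = 119 - 160*11 = 119 - 32*55 = 119 - 1760 = -1641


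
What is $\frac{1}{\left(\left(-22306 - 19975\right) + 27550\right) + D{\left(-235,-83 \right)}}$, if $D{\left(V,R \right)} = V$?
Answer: $- \frac{1}{14966} \approx -6.6818 \cdot 10^{-5}$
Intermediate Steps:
$\frac{1}{\left(\left(-22306 - 19975\right) + 27550\right) + D{\left(-235,-83 \right)}} = \frac{1}{\left(\left(-22306 - 19975\right) + 27550\right) - 235} = \frac{1}{\left(-42281 + 27550\right) - 235} = \frac{1}{-14731 - 235} = \frac{1}{-14966} = - \frac{1}{14966}$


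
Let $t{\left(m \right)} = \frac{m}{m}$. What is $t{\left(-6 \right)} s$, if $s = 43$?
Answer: $43$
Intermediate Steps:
$t{\left(m \right)} = 1$
$t{\left(-6 \right)} s = 1 \cdot 43 = 43$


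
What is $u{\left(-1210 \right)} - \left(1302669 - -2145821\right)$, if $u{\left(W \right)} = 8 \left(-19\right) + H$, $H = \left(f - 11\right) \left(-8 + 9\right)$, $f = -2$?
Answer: $-3448655$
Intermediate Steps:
$H = -13$ ($H = \left(-2 - 11\right) \left(-8 + 9\right) = \left(-13\right) 1 = -13$)
$u{\left(W \right)} = -165$ ($u{\left(W \right)} = 8 \left(-19\right) - 13 = -152 - 13 = -165$)
$u{\left(-1210 \right)} - \left(1302669 - -2145821\right) = -165 - \left(1302669 - -2145821\right) = -165 - \left(1302669 + 2145821\right) = -165 - 3448490 = -3448655$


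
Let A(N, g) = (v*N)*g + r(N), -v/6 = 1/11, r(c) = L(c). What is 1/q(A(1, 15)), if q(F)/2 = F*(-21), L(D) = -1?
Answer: 11/4242 ≈ 0.0025931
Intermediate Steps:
r(c) = -1
v = -6/11 ≈ -0.54545
A(N, g) = -1 - 6*N*g/11 (A(N, g) = (-6*N/11)*g - 1 = -6*N*g/11 - 1 = -1 - 6*N*g/11)
q(F) = -42*F (q(F) = 2*(F*(-21)) = 2*(-21*F) = -42*F)
1/q(A(1, 15)) = 1/(-42*(-1 - 6/11*1*15)) = 1/(-42*(-1 - 90/11)) = 1/(-42*(-101/11)) = 1/(4242/11) = 11/4242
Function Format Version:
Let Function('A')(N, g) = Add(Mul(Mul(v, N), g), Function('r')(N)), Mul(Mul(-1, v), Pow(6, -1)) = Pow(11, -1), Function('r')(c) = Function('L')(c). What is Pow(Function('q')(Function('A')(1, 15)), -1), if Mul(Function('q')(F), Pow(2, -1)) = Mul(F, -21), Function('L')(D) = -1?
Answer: Rational(11, 4242) ≈ 0.0025931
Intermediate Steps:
Function('r')(c) = -1
v = Rational(-6, 11) (v = Mul(-6, Pow(11, -1)) = Mul(-6, Rational(1, 11)) = Rational(-6, 11) ≈ -0.54545)
Function('A')(N, g) = Add(-1, Mul(Rational(-6, 11), N, g)) (Function('A')(N, g) = Add(Mul(Mul(Rational(-6, 11), N), g), -1) = Add(Mul(Rational(-6, 11), N, g), -1) = Add(-1, Mul(Rational(-6, 11), N, g)))
Function('q')(F) = Mul(-42, F) (Function('q')(F) = Mul(2, Mul(F, -21)) = Mul(2, Mul(-21, F)) = Mul(-42, F))
Pow(Function('q')(Function('A')(1, 15)), -1) = Pow(Mul(-42, Add(-1, Mul(Rational(-6, 11), 1, 15))), -1) = Pow(Mul(-42, Add(-1, Rational(-90, 11))), -1) = Pow(Mul(-42, Rational(-101, 11)), -1) = Pow(Rational(4242, 11), -1) = Rational(11, 4242)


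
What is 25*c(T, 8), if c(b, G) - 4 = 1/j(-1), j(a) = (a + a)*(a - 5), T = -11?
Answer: 1225/12 ≈ 102.08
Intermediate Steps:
j(a) = 2*a*(-5 + a) (j(a) = (2*a)*(-5 + a) = 2*a*(-5 + a))
c(b, G) = 49/12 (c(b, G) = 4 + 1/(2*(-1)*(-5 - 1)) = 4 + 1/(2*(-1)*(-6)) = 4 + 1/12 = 49/12)
25*c(T, 8) = 25*(49/12) = 1225/12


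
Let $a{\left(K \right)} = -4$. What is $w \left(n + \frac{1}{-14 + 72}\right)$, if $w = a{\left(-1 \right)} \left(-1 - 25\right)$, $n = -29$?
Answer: $- \frac{87412}{29} \approx -3014.2$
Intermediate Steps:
$w = 104$ ($w = - 4 \left(-1 - 25\right) = \left(-4\right) \left(-26\right) = 104$)
$w \left(n + \frac{1}{-14 + 72}\right) = 104 \left(-29 + \frac{1}{-14 + 72}\right) = 104 \left(-29 + \frac{1}{58}\right) = 104 \left(- \frac{1681}{58}\right) = - \frac{87412}{29}$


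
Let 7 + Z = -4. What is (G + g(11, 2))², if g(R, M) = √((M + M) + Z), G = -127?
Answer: (127 - I*√7)² ≈ 16122.0 - 672.02*I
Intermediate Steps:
Z = -11 (Z = -7 - 4 = -11)
g(R, M) = √(-11 + 2*M) (g(R, M) = √((M + M) - 11) = √(2*M - 11) = √(-11 + 2*M))
(G + g(11, 2))² = (-127 + √(-11 + 2*2))² = (-127 + √(-11 + 4))² = (-127 + √(-7))² = (-127 + I*√7)²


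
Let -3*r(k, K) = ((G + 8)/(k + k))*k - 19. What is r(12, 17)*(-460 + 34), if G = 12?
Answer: -1278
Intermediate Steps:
r(k, K) = 3 (r(k, K) = -(((12 + 8)/(k + k))*k - 19)/3 = -((20/((2*k)))*k - 19)/3 = -((20*(1/(2*k)))*k - 19)/3 = -((10/k)*k - 19)/3 = -(10 - 19)/3 = -⅓*(-9) = 3)
r(12, 17)*(-460 + 34) = 3*(-460 + 34) = 3*(-426) = -1278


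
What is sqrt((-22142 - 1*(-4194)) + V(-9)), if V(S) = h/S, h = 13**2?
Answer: I*sqrt(161701)/3 ≈ 134.04*I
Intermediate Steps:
h = 169
V(S) = 169/S
sqrt((-22142 - 1*(-4194)) + V(-9)) = sqrt((-22142 - 1*(-4194)) + 169/(-9)) = sqrt((-22142 + 4194) + 169*(-1/9)) = sqrt(-17948 - 169/9) = sqrt(-161701/9) = I*sqrt(161701)/3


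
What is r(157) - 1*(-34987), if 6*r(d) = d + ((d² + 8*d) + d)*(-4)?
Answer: 35277/2 ≈ 17639.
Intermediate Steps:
r(d) = -35*d/6 - 2*d²/3 (r(d) = (d + ((d² + 8*d) + d)*(-4))/6 = (d + (d² + 9*d)*(-4))/6 = (d + (-36*d - 4*d²))/6 = (-35*d - 4*d²)/6 = -35*d/6 - 2*d²/3)
r(157) - 1*(-34987) = -⅙*157*(35 + 4*157) - 1*(-34987) = -⅙*157*(35 + 628) + 34987 = -⅙*157*663 + 34987 = -34697/2 + 34987 = 35277/2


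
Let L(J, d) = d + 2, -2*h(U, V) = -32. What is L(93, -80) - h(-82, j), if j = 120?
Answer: -94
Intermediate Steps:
h(U, V) = 16 (h(U, V) = -½*(-32) = 16)
L(J, d) = 2 + d
L(93, -80) - h(-82, j) = (2 - 80) - 1*16 = -78 - 16 = -94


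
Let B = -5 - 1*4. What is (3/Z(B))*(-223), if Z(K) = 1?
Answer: -669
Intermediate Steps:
B = -9 (B = -5 - 4 = -9)
(3/Z(B))*(-223) = (3/1)*(-223) = (3*1)*(-223) = 3*(-223) = -669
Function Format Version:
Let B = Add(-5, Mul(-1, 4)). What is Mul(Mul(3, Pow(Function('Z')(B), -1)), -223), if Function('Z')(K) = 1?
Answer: -669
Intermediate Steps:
B = -9 (B = Add(-5, -4) = -9)
Mul(Mul(3, Pow(Function('Z')(B), -1)), -223) = Mul(Mul(3, Pow(1, -1)), -223) = Mul(Mul(3, 1), -223) = Mul(3, -223) = -669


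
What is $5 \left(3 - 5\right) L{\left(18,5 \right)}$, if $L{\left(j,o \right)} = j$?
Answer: $-180$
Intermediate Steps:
$5 \left(3 - 5\right) L{\left(18,5 \right)} = 5 \left(3 - 5\right) 18 = 5 \left(-2\right) 18 = \left(-10\right) 18 = -180$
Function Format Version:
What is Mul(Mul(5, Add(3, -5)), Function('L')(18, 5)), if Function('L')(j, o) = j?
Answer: -180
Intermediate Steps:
Mul(Mul(5, Add(3, -5)), Function('L')(18, 5)) = Mul(Mul(5, Add(3, -5)), 18) = Mul(Mul(5, -2), 18) = Mul(-10, 18) = -180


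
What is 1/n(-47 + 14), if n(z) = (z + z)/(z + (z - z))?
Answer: 1/2 ≈ 0.50000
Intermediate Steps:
n(z) = 2 (n(z) = (2*z)/(z + 0) = (2*z)/z = 2)
1/n(-47 + 14) = 1/2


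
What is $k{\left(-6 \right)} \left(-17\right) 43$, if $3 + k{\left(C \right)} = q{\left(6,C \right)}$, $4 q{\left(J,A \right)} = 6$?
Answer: $\frac{2193}{2} \approx 1096.5$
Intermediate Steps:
$q{\left(J,A \right)} = \frac{3}{2}$ ($q{\left(J,A \right)} = \frac{1}{4} \cdot 6 = \frac{3}{2}$)
$k{\left(C \right)} = - \frac{3}{2}$ ($k{\left(C \right)} = -3 + \frac{3}{2} = - \frac{3}{2}$)
$k{\left(-6 \right)} \left(-17\right) 43 = \left(- \frac{3}{2}\right) \left(-17\right) 43 = \frac{51}{2} \cdot 43 = \frac{2193}{2}$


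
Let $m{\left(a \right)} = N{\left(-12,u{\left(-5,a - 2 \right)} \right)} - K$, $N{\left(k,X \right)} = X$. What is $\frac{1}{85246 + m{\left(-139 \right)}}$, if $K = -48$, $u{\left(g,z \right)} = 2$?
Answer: $\frac{1}{85296} \approx 1.1724 \cdot 10^{-5}$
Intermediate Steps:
$m{\left(a \right)} = 50$ ($m{\left(a \right)} = 2 - -48 = 2 + 48 = 50$)
$\frac{1}{85246 + m{\left(-139 \right)}} = \frac{1}{85246 + 50} = \frac{1}{85296}$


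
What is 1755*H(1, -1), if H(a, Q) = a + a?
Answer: 3510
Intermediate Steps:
H(a, Q) = 2*a
1755*H(1, -1) = 1755*(2*1) = 1755*2 = 3510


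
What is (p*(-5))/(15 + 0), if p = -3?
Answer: 1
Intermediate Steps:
(p*(-5))/(15 + 0) = (-3*(-5))/(15 + 0) = 15/15 = 15*(1/15) = 1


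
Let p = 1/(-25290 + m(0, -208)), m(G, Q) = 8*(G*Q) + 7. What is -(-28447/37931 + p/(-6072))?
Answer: 4367137204141/5823105520056 ≈ 0.74997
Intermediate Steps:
m(G, Q) = 7 + 8*G*Q (m(G, Q) = 8*G*Q + 7 = 7 + 8*G*Q)
p = -1/25283 (p = 1/(-25290 + (7 + 8*0*(-208))) = 1/(-25290 + (7 + 0)) = 1/(-25290 + 7) = 1/(-25283) = -1/25283 ≈ -3.9552e-5)
-(-28447/37931 + p/(-6072)) = -(-28447/37931 - 1/25283/(-6072)) = -(-28447*1/37931 - 1/25283*(-1/6072)) = -(-28447/37931 + 1/153518376) = -1*(-4367137204141/5823105520056) = 4367137204141/5823105520056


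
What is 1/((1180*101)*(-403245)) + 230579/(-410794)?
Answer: -5540668001674847/9871120834922700 ≈ -0.56130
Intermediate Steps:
1/((1180*101)*(-403245)) + 230579/(-410794) = -1/403245/119180 + 230579*(-1/410794) = (1/119180)*(-1/403245) - 230579/410794 = -1/48058739100 - 230579/410794 = -5540668001674847/9871120834922700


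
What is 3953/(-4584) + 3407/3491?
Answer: 1817765/16002744 ≈ 0.11359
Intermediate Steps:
3953/(-4584) + 3407/3491 = 3953*(-1/4584) + 3407*(1/3491) = -3953/4584 + 3407/3491 = 1817765/16002744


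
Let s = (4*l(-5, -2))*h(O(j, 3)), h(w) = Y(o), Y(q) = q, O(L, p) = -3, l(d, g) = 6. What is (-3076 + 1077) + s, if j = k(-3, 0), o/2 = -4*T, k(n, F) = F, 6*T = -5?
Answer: -1839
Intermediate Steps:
T = -5/6 (T = (1/6)*(-5) = -5/6 ≈ -0.83333)
o = 20/3 (o = 2*(-4*(-5/6)) = 2*(10/3) = 20/3 ≈ 6.6667)
j = 0
h(w) = 20/3
s = 160 (s = (4*6)*(20/3) = 24*(20/3) = 160)
(-3076 + 1077) + s = (-3076 + 1077) + 160 = -1999 + 160 = -1839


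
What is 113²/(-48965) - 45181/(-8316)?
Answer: 300871523/58170420 ≈ 5.1722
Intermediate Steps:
113²/(-48965) - 45181/(-8316) = 12769*(-1/48965) - 45181*(-1/8316) = -12769/48965 + 45181/8316 = 300871523/58170420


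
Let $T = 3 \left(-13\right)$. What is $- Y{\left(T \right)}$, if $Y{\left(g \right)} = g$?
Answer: $39$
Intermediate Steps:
$T = -39$
$- Y{\left(T \right)} = \left(-1\right) \left(-39\right) = 39$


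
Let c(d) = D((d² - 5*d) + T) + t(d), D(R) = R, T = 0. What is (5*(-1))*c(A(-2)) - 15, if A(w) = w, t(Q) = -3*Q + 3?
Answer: -130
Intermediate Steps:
t(Q) = 3 - 3*Q
c(d) = 3 + d² - 8*d (c(d) = ((d² - 5*d) + 0) + (3 - 3*d) = (d² - 5*d) + (3 - 3*d) = 3 + d² - 8*d)
(5*(-1))*c(A(-2)) - 15 = (5*(-1))*(3 + (-2)² - 8*(-2)) - 15 = -5*(3 + 4 + 16) - 15 = -5*23 - 15 = -115 - 15 = -130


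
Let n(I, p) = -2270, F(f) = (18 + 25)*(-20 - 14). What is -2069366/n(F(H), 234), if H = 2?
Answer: 1034683/1135 ≈ 911.62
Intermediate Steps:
F(f) = -1462 (F(f) = 43*(-34) = -1462)
-2069366/n(F(H), 234) = -2069366/(-2270) = -2069366*(-1/2270) = 1034683/1135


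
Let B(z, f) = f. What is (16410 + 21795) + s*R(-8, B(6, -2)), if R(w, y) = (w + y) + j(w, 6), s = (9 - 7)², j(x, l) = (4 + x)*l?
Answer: 38069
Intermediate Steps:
j(x, l) = l*(4 + x)
s = 4 (s = 2² = 4)
R(w, y) = 24 + y + 7*w (R(w, y) = (w + y) + 6*(4 + w) = (w + y) + (24 + 6*w) = 24 + y + 7*w)
(16410 + 21795) + s*R(-8, B(6, -2)) = (16410 + 21795) + 4*(24 - 2 + 7*(-8)) = 38205 + 4*(24 - 2 - 56) = 38205 + 4*(-34) = 38205 - 136 = 38069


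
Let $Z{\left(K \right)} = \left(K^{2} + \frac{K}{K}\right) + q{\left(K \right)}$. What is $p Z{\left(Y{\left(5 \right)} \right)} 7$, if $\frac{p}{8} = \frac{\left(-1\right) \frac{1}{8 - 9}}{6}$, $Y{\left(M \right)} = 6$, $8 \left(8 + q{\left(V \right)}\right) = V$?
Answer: $\frac{833}{3} \approx 277.67$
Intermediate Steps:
$q{\left(V \right)} = -8 + \frac{V}{8}$
$Z{\left(K \right)} = -7 + K^{2} + \frac{K}{8}$ ($Z{\left(K \right)} = \left(K^{2} + \frac{K}{K}\right) + \left(-8 + \frac{K}{8}\right) = \left(K^{2} + 1\right) + \left(-8 + \frac{K}{8}\right) = \left(1 + K^{2}\right) + \left(-8 + \frac{K}{8}\right) = -7 + K^{2} + \frac{K}{8}$)
$p = \frac{4}{3}$ ($p = 8 \frac{\left(-1\right) \frac{1}{8 - 9}}{6} = 8 - \frac{1}{-1} \cdot \frac{1}{6} = 8 \left(-1\right) \left(-1\right) \frac{1}{6} = 8 \cdot 1 \cdot \frac{1}{6} = 8 \cdot \frac{1}{6} = \frac{4}{3} \approx 1.3333$)
$p Z{\left(Y{\left(5 \right)} \right)} 7 = \frac{4 \left(-7 + 6^{2} + \frac{1}{8} \cdot 6\right)}{3} \cdot 7 = \frac{4 \left(-7 + 36 + \frac{3}{4}\right)}{3} \cdot 7 = \frac{4}{3} \cdot \frac{119}{4} \cdot 7 = \frac{119}{3} \cdot 7 = \frac{833}{3}$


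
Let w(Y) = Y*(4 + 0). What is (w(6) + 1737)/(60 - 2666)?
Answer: -1761/2606 ≈ -0.67575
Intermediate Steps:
w(Y) = 4*Y (w(Y) = Y*4 = 4*Y)
(w(6) + 1737)/(60 - 2666) = (4*6 + 1737)/(60 - 2666) = (24 + 1737)/(-2606) = 1761*(-1/2606) = -1761/2606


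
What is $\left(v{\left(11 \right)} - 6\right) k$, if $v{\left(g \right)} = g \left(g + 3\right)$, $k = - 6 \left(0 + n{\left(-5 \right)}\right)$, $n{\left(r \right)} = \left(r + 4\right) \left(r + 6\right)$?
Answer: $888$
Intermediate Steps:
$n{\left(r \right)} = \left(4 + r\right) \left(6 + r\right)$
$k = 6$ ($k = - 6 \left(0 + \left(24 + \left(-5\right)^{2} + 10 \left(-5\right)\right)\right) = - 6 \left(0 + \left(24 + 25 - 50\right)\right) = - 6 \left(0 - 1\right) = \left(-6\right) \left(-1\right) = 6$)
$v{\left(g \right)} = g \left(3 + g\right)$
$\left(v{\left(11 \right)} - 6\right) k = \left(11 \left(3 + 11\right) - 6\right) 6 = \left(11 \cdot 14 - 6\right) 6 = \left(154 - 6\right) 6 = 148 \cdot 6 = 888$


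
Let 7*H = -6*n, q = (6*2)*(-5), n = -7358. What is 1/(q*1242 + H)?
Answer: -7/477492 ≈ -1.4660e-5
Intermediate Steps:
q = -60 (q = 12*(-5) = -60)
H = 44148/7 (H = (-6*(-7358))/7 = (⅐)*44148 = 44148/7 ≈ 6306.9)
1/(q*1242 + H) = 1/(-60*1242 + 44148/7) = 1/(-74520 + 44148/7) = 1/(-477492/7) = -7/477492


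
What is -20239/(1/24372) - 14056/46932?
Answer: -5787477169078/11733 ≈ -4.9326e+8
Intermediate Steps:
-20239/(1/24372) - 14056/46932 = -20239/1/24372 - 14056*1/46932 = -20239*24372 - 3514/11733 = -493264908 - 3514/11733 = -5787477169078/11733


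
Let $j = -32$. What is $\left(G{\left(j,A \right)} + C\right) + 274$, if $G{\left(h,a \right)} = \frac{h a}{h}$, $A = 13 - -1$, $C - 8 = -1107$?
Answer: $-811$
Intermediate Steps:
$C = -1099$ ($C = 8 - 1107 = -1099$)
$A = 14$ ($A = 13 + 1 = 14$)
$G{\left(h,a \right)} = a$ ($G{\left(h,a \right)} = \frac{a h}{h} = a$)
$\left(G{\left(j,A \right)} + C\right) + 274 = \left(14 - 1099\right) + 274 = -1085 + 274 = -811$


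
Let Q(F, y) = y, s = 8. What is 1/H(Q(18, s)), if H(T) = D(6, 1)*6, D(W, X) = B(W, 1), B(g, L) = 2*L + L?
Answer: 1/18 ≈ 0.055556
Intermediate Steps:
B(g, L) = 3*L
D(W, X) = 3 (D(W, X) = 3*1 = 3)
H(T) = 18 (H(T) = 3*6 = 18)
1/H(Q(18, s)) = 1/18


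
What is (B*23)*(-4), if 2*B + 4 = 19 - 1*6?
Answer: -414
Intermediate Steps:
B = 9/2 (B = -2 + (19 - 1*6)/2 = -2 + (19 - 6)/2 = -2 + (½)*13 = -2 + 13/2 = 9/2 ≈ 4.5000)
(B*23)*(-4) = ((9/2)*23)*(-4) = (207/2)*(-4) = -414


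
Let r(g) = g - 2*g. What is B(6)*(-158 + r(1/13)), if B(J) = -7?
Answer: 14385/13 ≈ 1106.5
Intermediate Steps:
r(g) = -g
B(6)*(-158 + r(1/13)) = -7*(-158 - 1/13) = -7*(-2055/13) = 14385/13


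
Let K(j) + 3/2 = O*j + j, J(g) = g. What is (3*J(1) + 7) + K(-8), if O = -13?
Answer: 209/2 ≈ 104.50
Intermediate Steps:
K(j) = -3/2 - 12*j (K(j) = -3/2 + (-13*j + j) = -3/2 - 12*j)
(3*J(1) + 7) + K(-8) = (3*1 + 7) + (-3/2 - 12*(-8)) = (3 + 7) + (-3/2 + 96) = 10 + 189/2 = 209/2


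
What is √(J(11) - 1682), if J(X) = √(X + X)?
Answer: √(-1682 + √22) ≈ 40.955*I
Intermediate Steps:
J(X) = √2*√X (J(X) = √(2*X) = √2*√X)
√(J(11) - 1682) = √(√2*√11 - 1682) = √(√22 - 1682) = √(-1682 + √22)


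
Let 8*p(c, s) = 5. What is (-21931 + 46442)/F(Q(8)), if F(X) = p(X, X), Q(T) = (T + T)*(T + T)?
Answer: 196088/5 ≈ 39218.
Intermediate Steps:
Q(T) = 4*T² (Q(T) = (2*T)*(2*T) = 4*T²)
p(c, s) = 5/8 (p(c, s) = (⅛)*5 = 5/8)
F(X) = 5/8
(-21931 + 46442)/F(Q(8)) = (-21931 + 46442)/(5/8) = 24511*(8/5) = 196088/5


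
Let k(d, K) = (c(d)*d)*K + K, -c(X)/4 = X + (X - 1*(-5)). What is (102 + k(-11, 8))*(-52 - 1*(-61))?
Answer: -52866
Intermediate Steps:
c(X) = -20 - 8*X (c(X) = -4*(X + (X - 1*(-5))) = -4*(X + (X + 5)) = -4*(X + (5 + X)) = -4*(5 + 2*X) = -20 - 8*X)
k(d, K) = K + K*d*(-20 - 8*d) (k(d, K) = ((-20 - 8*d)*d)*K + K = (d*(-20 - 8*d))*K + K = K*d*(-20 - 8*d) + K = K + K*d*(-20 - 8*d))
(102 + k(-11, 8))*(-52 - 1*(-61)) = (102 + 8*(1 - 20*(-11) - 8*(-11)²))*(-52 - 1*(-61)) = (102 + 8*(1 + 220 - 8*121))*(-52 + 61) = (102 + 8*(1 + 220 - 968))*9 = (102 + 8*(-747))*9 = (102 - 5976)*9 = -5874*9 = -52866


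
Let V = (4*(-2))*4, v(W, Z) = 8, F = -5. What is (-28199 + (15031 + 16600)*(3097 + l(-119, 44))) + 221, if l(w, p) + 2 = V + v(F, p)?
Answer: 97110823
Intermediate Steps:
V = -32 (V = -8*4 = -32)
l(w, p) = -26 (l(w, p) = -2 + (-32 + 8) = -2 - 24 = -26)
(-28199 + (15031 + 16600)*(3097 + l(-119, 44))) + 221 = (-28199 + (15031 + 16600)*(3097 - 26)) + 221 = (-28199 + 31631*3071) + 221 = (-28199 + 97138801) + 221 = 97110602 + 221 = 97110823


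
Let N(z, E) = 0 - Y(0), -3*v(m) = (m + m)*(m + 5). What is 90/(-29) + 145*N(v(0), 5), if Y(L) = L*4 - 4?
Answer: 16730/29 ≈ 576.90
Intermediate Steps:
v(m) = -2*m*(5 + m)/3 (v(m) = -(m + m)*(m + 5)/3 = -2*m*(5 + m)/3)
Y(L) = -4 + 4*L (Y(L) = 4*L - 4 = -4 + 4*L)
N(z, E) = 4 (N(z, E) = 0 - (-4 + 4*0) = 0 - (-4 + 0) = 0 - 1*(-4) = 0 + 4 = 4)
90/(-29) + 145*N(v(0), 5) = 90/(-29) + 145*4 = 90*(-1/29) + 580 = -90/29 + 580 = 16730/29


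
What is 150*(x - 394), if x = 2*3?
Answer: -58200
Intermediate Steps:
x = 6
150*(x - 394) = 150*(6 - 394) = 150*(-388) = -58200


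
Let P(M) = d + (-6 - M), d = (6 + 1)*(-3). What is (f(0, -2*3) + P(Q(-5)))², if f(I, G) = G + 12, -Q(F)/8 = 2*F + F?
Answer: 19881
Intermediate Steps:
d = -21 (d = 7*(-3) = -21)
Q(F) = -24*F (Q(F) = -8*(2*F + F) = -24*F)
f(I, G) = 12 + G
P(M) = -27 - M (P(M) = -21 + (-6 - M) = -27 - M)
(f(0, -2*3) + P(Q(-5)))² = ((12 - 2*3) + (-27 - (-24)*(-5)))² = ((12 - 6) + (-27 - 1*120))² = (6 + (-27 - 120))² = (6 - 147)² = (-141)² = 19881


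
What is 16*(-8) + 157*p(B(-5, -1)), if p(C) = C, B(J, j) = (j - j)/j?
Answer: -128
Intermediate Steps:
B(J, j) = 0 (B(J, j) = 0/j = 0)
16*(-8) + 157*p(B(-5, -1)) = 16*(-8) + 157*0 = -128 + 0 = -128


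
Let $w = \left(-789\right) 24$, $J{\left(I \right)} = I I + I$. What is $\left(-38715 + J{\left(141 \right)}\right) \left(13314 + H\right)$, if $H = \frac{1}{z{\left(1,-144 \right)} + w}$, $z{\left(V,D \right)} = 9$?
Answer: $- \frac{523391697929}{2103} \approx -2.4888 \cdot 10^{8}$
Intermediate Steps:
$J{\left(I \right)} = I + I^{2}$ ($J{\left(I \right)} = I^{2} + I = I + I^{2}$)
$w = -18936$
$H = - \frac{1}{18927}$ ($H = \frac{1}{9 - 18936} = \frac{1}{-18927} = - \frac{1}{18927} \approx -5.2835 \cdot 10^{-5}$)
$\left(-38715 + J{\left(141 \right)}\right) \left(13314 + H\right) = \left(-38715 + 141 \left(1 + 141\right)\right) \left(13314 - \frac{1}{18927}\right) = \left(-38715 + 141 \cdot 142\right) \frac{251994077}{18927} = \left(-38715 + 20022\right) \frac{251994077}{18927} = \left(-18693\right) \frac{251994077}{18927} = - \frac{523391697929}{2103}$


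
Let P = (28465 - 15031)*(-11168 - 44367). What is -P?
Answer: 746057190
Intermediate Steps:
P = -746057190 (P = 13434*(-55535) = -746057190)
-P = -1*(-746057190) = 746057190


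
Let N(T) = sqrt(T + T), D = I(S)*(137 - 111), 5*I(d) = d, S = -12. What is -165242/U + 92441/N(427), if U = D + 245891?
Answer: -826210/1229143 + 92441*sqrt(854)/854 ≈ 3162.6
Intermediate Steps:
I(d) = d/5
D = -312/5 (D = ((1/5)*(-12))*(137 - 111) = -12/5*26 = -312/5 ≈ -62.400)
U = 1229143/5 (U = -312/5 + 245891 = 1229143/5 ≈ 2.4583e+5)
N(T) = sqrt(2)*sqrt(T) (N(T) = sqrt(2*T) = sqrt(2)*sqrt(T))
-165242/U + 92441/N(427) = -165242/1229143/5 + 92441/((sqrt(2)*sqrt(427))) = -165242*5/1229143 + 92441/(sqrt(854)) = -826210/1229143 + 92441*(sqrt(854)/854) = -826210/1229143 + 92441*sqrt(854)/854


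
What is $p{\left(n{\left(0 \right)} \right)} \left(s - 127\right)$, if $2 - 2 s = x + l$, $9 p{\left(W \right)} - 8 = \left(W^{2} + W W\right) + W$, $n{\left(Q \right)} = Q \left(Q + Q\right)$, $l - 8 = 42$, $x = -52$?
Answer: $- \frac{1000}{9} \approx -111.11$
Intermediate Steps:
$l = 50$ ($l = 8 + 42 = 50$)
$n{\left(Q \right)} = 2 Q^{2}$ ($n{\left(Q \right)} = Q 2 Q = 2 Q^{2}$)
$p{\left(W \right)} = \frac{8}{9} + \frac{W}{9} + \frac{2 W^{2}}{9}$ ($p{\left(W \right)} = \frac{8}{9} + \frac{\left(W^{2} + W W\right) + W}{9} = \frac{8}{9} + \frac{\left(W^{2} + W^{2}\right) + W}{9} = \frac{8}{9} + \frac{2 W^{2} + W}{9} = \frac{8}{9} + \frac{W + 2 W^{2}}{9} = \frac{8}{9} + \left(\frac{W}{9} + \frac{2 W^{2}}{9}\right) = \frac{8}{9} + \frac{W}{9} + \frac{2 W^{2}}{9}$)
$s = 2$ ($s = 1 - \frac{-52 + 50}{2} = 1 - -1 = 1 + 1 = 2$)
$p{\left(n{\left(0 \right)} \right)} \left(s - 127\right) = \left(\frac{8}{9} + \frac{2 \cdot 0^{2}}{9} + \frac{2 \left(2 \cdot 0^{2}\right)^{2}}{9}\right) \left(2 - 127\right) = \left(\frac{8}{9} + \frac{2 \cdot 0}{9} + \frac{2 \left(2 \cdot 0\right)^{2}}{9}\right) \left(-125\right) = \left(\frac{8}{9} + \frac{1}{9} \cdot 0 + \frac{2 \cdot 0^{2}}{9}\right) \left(-125\right) = \left(\frac{8}{9} + 0 + \frac{2}{9} \cdot 0\right) \left(-125\right) = \left(\frac{8}{9} + 0 + 0\right) \left(-125\right) = \frac{8}{9} \left(-125\right) = - \frac{1000}{9}$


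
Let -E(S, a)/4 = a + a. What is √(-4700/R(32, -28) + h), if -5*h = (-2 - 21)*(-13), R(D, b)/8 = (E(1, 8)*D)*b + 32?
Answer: 37*I*√224725655/71720 ≈ 7.7337*I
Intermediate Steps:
E(S, a) = -8*a (E(S, a) = -4*(a + a) = -8*a)
R(D, b) = 256 - 512*D*b (R(D, b) = 8*(((-8*8)*D)*b + 32) = 8*((-64*D)*b + 32) = 8*(-64*D*b + 32) = 8*(32 - 64*D*b) = 256 - 512*D*b)
h = -299/5 (h = -(-2 - 21)*(-13)/5 = -(-23)*(-13)/5 = -⅕*299 = -299/5 ≈ -59.800)
√(-4700/R(32, -28) + h) = √(-4700/(256 - 512*32*(-28)) - 299/5) = √(-4700/(256 + 458752) - 299/5) = √(-4700/459008 - 299/5) = √(-4700*1/459008 - 299/5) = √(-1175/114752 - 299/5) = √(-34316723/573760) = 37*I*√224725655/71720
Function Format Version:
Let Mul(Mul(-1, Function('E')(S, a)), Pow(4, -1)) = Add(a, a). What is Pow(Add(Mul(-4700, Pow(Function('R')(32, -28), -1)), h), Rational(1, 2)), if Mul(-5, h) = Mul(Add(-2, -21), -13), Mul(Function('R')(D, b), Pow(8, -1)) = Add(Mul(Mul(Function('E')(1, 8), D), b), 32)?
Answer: Mul(Rational(37, 71720), I, Pow(224725655, Rational(1, 2))) ≈ Mul(7.7337, I)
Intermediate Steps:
Function('E')(S, a) = Mul(-8, a) (Function('E')(S, a) = Mul(-4, Add(a, a)) = Mul(-4, Mul(2, a)) = Mul(-8, a))
Function('R')(D, b) = Add(256, Mul(-512, D, b)) (Function('R')(D, b) = Mul(8, Add(Mul(Mul(Mul(-8, 8), D), b), 32)) = Mul(8, Add(Mul(Mul(-64, D), b), 32)) = Mul(8, Add(Mul(-64, D, b), 32)) = Mul(8, Add(32, Mul(-64, D, b))) = Add(256, Mul(-512, D, b)))
h = Rational(-299, 5) (h = Mul(Rational(-1, 5), Mul(Add(-2, -21), -13)) = Mul(Rational(-1, 5), Mul(-23, -13)) = Mul(Rational(-1, 5), 299) = Rational(-299, 5) ≈ -59.800)
Pow(Add(Mul(-4700, Pow(Function('R')(32, -28), -1)), h), Rational(1, 2)) = Pow(Add(Mul(-4700, Pow(Add(256, Mul(-512, 32, -28)), -1)), Rational(-299, 5)), Rational(1, 2)) = Pow(Add(Mul(-4700, Pow(Add(256, 458752), -1)), Rational(-299, 5)), Rational(1, 2)) = Pow(Add(Mul(-4700, Pow(459008, -1)), Rational(-299, 5)), Rational(1, 2)) = Pow(Add(Mul(-4700, Rational(1, 459008)), Rational(-299, 5)), Rational(1, 2)) = Pow(Add(Rational(-1175, 114752), Rational(-299, 5)), Rational(1, 2)) = Pow(Rational(-34316723, 573760), Rational(1, 2)) = Mul(Rational(37, 71720), I, Pow(224725655, Rational(1, 2)))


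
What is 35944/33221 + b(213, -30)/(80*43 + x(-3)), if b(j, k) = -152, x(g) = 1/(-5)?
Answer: 592952896/571367979 ≈ 1.0378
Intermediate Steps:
x(g) = -⅕
35944/33221 + b(213, -30)/(80*43 + x(-3)) = 35944/33221 - 152/(80*43 - ⅕) = 35944*(1/33221) - 152/(3440 - ⅕) = 35944/33221 - 152/17199/5 = 35944/33221 - 152*5/17199 = 35944/33221 - 760/17199 = 592952896/571367979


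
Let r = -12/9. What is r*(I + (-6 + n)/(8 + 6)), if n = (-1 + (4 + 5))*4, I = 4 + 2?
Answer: -220/21 ≈ -10.476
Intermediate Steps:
r = -4/3 (r = -12*1/9 = -4/3 ≈ -1.3333)
I = 6
n = 32 (n = (-1 + 9)*4 = 8*4 = 32)
r*(I + (-6 + n)/(8 + 6)) = -4*(6 + (-6 + 32)/(8 + 6))/3 = -4*(6 + 26/14)/3 = -4*(6 + 26*(1/14))/3 = -4*(6 + 13/7)/3 = -4/3*55/7 = -220/21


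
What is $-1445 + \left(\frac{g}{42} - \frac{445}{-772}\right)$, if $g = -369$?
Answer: $- \frac{7853143}{5404} \approx -1453.2$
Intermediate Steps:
$-1445 + \left(\frac{g}{42} - \frac{445}{-772}\right) = -1445 - \left(- \frac{445}{772} + \frac{123}{14}\right) = -1445 - \frac{44363}{5404} = - \frac{7853143}{5404}$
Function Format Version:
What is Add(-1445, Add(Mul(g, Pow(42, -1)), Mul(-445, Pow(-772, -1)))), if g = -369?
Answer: Rational(-7853143, 5404) ≈ -1453.2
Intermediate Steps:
Add(-1445, Add(Mul(g, Pow(42, -1)), Mul(-445, Pow(-772, -1)))) = Add(-1445, Add(Mul(-369, Pow(42, -1)), Mul(-445, Pow(-772, -1)))) = Add(-1445, Add(Mul(-369, Rational(1, 42)), Mul(-445, Rational(-1, 772)))) = Add(-1445, Add(Rational(-123, 14), Rational(445, 772))) = Add(-1445, Rational(-44363, 5404)) = Rational(-7853143, 5404)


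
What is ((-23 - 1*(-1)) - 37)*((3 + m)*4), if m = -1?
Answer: -472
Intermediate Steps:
((-23 - 1*(-1)) - 37)*((3 + m)*4) = ((-23 - 1*(-1)) - 37)*((3 - 1)*4) = ((-23 + 1) - 37)*(2*4) = (-22 - 37)*8 = -59*8 = -472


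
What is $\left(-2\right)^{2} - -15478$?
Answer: $15482$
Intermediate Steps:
$\left(-2\right)^{2} - -15478 = 4 + 15478 = 15482$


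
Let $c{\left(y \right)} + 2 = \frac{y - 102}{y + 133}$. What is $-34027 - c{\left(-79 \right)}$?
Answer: $- \frac{1837169}{54} \approx -34022.0$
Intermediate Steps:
$c{\left(y \right)} = -2 + \frac{-102 + y}{133 + y}$ ($c{\left(y \right)} = -2 + \frac{y - 102}{y + 133} = -2 + \frac{-102 + y}{133 + y}$)
$-34027 - c{\left(-79 \right)} = -34027 - \frac{-368 - -79}{133 - 79} = -34027 - \frac{-368 + 79}{54} = -34027 - \frac{1}{54} \left(-289\right) = -34027 - - \frac{289}{54} = -34027 + \frac{289}{54} = - \frac{1837169}{54}$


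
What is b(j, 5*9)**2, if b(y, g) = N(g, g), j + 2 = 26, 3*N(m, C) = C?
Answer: 225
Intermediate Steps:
N(m, C) = C/3
j = 24 (j = -2 + 26 = 24)
b(y, g) = g/3
b(j, 5*9)**2 = ((5*9)/3)**2 = ((1/3)*45)**2 = 15**2 = 225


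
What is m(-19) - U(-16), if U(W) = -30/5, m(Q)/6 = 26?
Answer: 162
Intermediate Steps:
m(Q) = 156 (m(Q) = 6*26 = 156)
U(W) = -6 (U(W) = -30*⅕ = -6)
m(-19) - U(-16) = 156 - 1*(-6) = 156 + 6 = 162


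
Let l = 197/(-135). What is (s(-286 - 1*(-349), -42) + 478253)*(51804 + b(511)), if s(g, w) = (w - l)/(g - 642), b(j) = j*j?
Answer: 2339593226478530/15633 ≈ 1.4966e+11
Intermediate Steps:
b(j) = j²
l = -197/135 (l = 197*(-1/135) = -197/135 ≈ -1.4593)
s(g, w) = (197/135 + w)/(-642 + g) (s(g, w) = (w - 1*(-197/135))/(g - 642) = (w + 197/135)/(-642 + g) = (197/135 + w)/(-642 + g))
(s(-286 - 1*(-349), -42) + 478253)*(51804 + b(511)) = ((197/135 - 42)/(-642 + (-286 - 1*(-349))) + 478253)*(51804 + 511²) = (-5473/135/(-642 + (-286 + 349)) + 478253)*(51804 + 261121) = (-5473/135/(-642 + 63) + 478253)*312925 = (-5473/135/(-579) + 478253)*312925 = (-1/579*(-5473/135) + 478253)*312925 = (5473/78165 + 478253)*312925 = (37382651218/78165)*312925 = 2339593226478530/15633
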